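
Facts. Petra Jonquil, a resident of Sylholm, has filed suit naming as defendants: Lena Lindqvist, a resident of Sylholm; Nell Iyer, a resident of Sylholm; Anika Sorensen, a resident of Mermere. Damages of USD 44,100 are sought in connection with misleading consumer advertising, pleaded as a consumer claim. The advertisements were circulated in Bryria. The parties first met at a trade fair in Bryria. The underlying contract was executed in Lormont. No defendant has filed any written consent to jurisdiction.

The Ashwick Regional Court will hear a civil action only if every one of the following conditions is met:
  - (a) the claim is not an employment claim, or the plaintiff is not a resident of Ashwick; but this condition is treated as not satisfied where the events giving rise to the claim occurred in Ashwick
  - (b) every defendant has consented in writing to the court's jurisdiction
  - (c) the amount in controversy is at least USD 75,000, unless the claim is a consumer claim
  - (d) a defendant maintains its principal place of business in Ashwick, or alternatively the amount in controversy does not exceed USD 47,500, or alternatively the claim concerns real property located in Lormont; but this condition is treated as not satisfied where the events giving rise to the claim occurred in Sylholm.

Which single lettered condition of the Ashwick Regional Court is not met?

(b)

The Ashwick Regional Court:
  (a) The claim is a consumer claim, not an employment claim, so one alternative holds. The exception is not triggered, since the operative events occurred in Bryria, not Ashwick. Met.
  (b) No such written consent has been filed. Not satisfied.
  (c) The amount in controversy is 44,100 dollars, below the USD 75,000 floor. However, the claim is a consumer claim, so the 'unless' proviso supplies this condition. Met.
  (d) The amount in controversy is 44,100 dollars, within the USD 47,500 ceiling, which satisfies one of the alternatives. And the carve-out is inapplicable — the operative events occurred in Bryria, not Sylholm. Satisfied.
Only condition (b) fails.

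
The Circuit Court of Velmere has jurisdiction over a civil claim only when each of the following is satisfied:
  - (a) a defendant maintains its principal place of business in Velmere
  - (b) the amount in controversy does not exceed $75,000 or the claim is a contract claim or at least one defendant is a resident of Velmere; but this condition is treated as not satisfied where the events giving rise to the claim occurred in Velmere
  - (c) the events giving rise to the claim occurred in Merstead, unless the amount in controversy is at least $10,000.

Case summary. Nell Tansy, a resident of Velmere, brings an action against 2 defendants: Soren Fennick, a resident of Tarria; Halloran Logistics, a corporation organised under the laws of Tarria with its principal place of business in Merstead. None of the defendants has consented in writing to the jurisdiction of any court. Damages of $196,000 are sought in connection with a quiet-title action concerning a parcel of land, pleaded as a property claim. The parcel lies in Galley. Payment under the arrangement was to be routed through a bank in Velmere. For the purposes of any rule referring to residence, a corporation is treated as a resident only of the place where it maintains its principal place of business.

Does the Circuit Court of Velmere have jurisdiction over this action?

No

The Circuit Court of Velmere:
  (a) The corporate defendant(s) have their principal place of business in Merstead, not Velmere. Not satisfied.
  (b) The amount in controversy is USD 196,000, above the 75,000 dollars ceiling; the claim is a property claim, not a contract claim; no defendant resides in Velmere (they reside in Tarria, Merstead) — no alternative holds. Condition not met.
  (c) The operative events occurred in Galley, not Merstead. The proviso rescues it, though: the amount in controversy is USD 196,000, which meets the 10,000 dollars floor. Met.
  → Not every requirement is met — no jurisdiction.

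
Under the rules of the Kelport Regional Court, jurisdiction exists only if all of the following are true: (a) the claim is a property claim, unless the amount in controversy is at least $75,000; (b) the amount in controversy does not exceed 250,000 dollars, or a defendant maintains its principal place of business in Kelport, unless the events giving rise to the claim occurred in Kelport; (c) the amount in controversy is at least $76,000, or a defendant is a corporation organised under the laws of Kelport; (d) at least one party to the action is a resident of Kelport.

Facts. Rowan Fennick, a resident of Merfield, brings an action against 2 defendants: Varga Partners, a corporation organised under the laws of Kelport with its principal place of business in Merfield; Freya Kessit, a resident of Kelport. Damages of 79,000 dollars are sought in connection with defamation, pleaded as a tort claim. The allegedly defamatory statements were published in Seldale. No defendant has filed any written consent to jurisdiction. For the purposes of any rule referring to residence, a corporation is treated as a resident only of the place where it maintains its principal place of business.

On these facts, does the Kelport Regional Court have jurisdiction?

Yes

The Kelport Regional Court:
  (a) The claim is a tort claim, not a property claim. However, the amount in controversy is USD 79,000, which meets the $75,000 floor, so the 'unless' proviso supplies this condition. Met.
  (b) The amount in controversy is USD 79,000, within the USD 250,000 ceiling, so this disjunct is met. Satisfied.
  (c) The amount in controversy is 79,000 dollars, which meets the $76,000 floor, which satisfies one of the alternatives. Satisfied.
  (d) Freya Kessit resides in Kelport. Condition met.
  → Every requirement is satisfied — jurisdiction.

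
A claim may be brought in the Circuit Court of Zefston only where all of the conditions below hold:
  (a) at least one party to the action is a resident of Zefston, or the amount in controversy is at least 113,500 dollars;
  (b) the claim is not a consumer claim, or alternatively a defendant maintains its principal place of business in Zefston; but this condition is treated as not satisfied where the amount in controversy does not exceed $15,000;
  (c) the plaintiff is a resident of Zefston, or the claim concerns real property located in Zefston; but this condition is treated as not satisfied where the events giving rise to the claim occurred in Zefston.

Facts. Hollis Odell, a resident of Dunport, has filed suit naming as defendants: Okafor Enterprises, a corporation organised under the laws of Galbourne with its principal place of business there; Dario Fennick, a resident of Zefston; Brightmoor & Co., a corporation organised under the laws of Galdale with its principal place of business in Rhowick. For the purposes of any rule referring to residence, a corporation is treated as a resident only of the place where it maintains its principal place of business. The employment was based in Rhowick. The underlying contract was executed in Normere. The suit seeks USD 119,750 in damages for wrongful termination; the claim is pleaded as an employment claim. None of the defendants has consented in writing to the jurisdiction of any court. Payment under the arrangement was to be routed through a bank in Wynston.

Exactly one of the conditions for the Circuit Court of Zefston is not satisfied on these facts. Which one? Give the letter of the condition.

(c)

The Circuit Court of Zefston:
  (a) Dario Fennick resides in Zefston, which satisfies one of the alternatives. Condition met.
  (b) The claim is an employment claim, not a consumer claim — that alternative is enough. The exception is not triggered, since the amount in controversy is 119,750 dollars, above the USD 15,000 ceiling. Met.
  (c) The plaintiff resides in Dunport, not Zefston; the claim does not concern real property — none of the alternatives is met. Condition not met.
Only condition (c) fails.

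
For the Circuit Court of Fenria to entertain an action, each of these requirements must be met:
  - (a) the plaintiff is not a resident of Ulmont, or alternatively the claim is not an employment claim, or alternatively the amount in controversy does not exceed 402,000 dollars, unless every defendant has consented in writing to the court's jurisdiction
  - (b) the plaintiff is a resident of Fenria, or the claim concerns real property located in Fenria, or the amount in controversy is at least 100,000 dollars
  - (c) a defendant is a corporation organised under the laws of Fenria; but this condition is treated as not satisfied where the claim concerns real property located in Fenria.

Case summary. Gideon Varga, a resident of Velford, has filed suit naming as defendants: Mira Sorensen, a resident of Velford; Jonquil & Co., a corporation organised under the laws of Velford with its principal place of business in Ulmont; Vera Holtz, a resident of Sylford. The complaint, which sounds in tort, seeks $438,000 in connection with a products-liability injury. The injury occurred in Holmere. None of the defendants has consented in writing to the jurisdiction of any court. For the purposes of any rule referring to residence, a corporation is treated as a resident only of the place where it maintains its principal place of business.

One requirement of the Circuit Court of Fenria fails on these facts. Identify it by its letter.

(c)

The Circuit Court of Fenria:
  (a) The plaintiff resides in Velford, which is not Ulmont, which satisfies one of the alternatives. Condition met.
  (b) The amount in controversy is $438,000, which meets the 100,000 dollars floor, which satisfies one of the alternatives. Met.
  (c) The corporate defendant(s) are organised in Velford, not Fenria. Condition not met.
Only condition (c) fails.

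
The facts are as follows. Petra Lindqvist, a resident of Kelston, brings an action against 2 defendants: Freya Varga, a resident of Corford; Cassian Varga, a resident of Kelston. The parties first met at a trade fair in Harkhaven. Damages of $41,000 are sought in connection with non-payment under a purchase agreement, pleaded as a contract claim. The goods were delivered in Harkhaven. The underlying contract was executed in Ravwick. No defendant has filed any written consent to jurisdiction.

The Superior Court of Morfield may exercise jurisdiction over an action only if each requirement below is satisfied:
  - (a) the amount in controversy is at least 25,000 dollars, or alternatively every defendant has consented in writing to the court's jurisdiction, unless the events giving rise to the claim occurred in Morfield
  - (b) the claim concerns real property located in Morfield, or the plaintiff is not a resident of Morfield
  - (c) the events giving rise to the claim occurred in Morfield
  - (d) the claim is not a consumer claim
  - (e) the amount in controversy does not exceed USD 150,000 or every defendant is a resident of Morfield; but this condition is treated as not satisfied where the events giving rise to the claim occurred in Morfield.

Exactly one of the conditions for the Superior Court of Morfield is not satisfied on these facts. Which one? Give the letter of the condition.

The Superior Court of Morfield:
  (a) The amount in controversy is $41,000, which meets the USD 25,000 floor — that alternative is enough. Satisfied.
  (b) The plaintiff resides in Kelston, which is not Morfield — that alternative is enough. Condition met.
  (c) The operative events occurred in Harkhaven, not Morfield. Fails.
  (d) The claim is a contract claim, not a consumer claim. Condition met.
  (e) The amount in controversy is $41,000, within the $150,000 ceiling — that alternative is enough. The carve-out does not apply: the operative events occurred in Harkhaven, not Morfield. Met.
Only condition (c) fails.

(c)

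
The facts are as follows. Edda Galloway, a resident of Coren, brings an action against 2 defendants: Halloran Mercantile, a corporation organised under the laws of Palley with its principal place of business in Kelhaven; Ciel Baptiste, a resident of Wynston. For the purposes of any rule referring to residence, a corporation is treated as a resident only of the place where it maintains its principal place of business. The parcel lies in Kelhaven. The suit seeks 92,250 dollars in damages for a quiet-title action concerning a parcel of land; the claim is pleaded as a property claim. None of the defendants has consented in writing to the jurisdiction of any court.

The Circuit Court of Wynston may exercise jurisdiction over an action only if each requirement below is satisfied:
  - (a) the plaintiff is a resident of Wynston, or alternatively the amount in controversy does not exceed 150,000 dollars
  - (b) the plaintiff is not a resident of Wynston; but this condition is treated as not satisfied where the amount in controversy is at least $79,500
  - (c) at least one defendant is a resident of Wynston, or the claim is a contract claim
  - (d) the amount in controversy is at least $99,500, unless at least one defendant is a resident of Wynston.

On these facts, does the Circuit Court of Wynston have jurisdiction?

No

The Circuit Court of Wynston:
  (a) The amount in controversy is 92,250 dollars, within the $150,000 ceiling, which satisfies one of the alternatives. Satisfied.
  (b) The plaintiff resides in Coren, which is not Wynston. But the amount in controversy is USD 92,250, which meets the 79,500 dollars floor, triggering the carve-out and defeating this condition. Condition not met.
  (c) Ciel Baptiste resides in Wynston, so one alternative holds. Met.
  (d) The amount in controversy is $92,250, below the USD 99,500 floor. The proviso rescues it, though: Ciel Baptiste resides in Wynston. Condition met.
  → At least one condition fails; no jurisdiction.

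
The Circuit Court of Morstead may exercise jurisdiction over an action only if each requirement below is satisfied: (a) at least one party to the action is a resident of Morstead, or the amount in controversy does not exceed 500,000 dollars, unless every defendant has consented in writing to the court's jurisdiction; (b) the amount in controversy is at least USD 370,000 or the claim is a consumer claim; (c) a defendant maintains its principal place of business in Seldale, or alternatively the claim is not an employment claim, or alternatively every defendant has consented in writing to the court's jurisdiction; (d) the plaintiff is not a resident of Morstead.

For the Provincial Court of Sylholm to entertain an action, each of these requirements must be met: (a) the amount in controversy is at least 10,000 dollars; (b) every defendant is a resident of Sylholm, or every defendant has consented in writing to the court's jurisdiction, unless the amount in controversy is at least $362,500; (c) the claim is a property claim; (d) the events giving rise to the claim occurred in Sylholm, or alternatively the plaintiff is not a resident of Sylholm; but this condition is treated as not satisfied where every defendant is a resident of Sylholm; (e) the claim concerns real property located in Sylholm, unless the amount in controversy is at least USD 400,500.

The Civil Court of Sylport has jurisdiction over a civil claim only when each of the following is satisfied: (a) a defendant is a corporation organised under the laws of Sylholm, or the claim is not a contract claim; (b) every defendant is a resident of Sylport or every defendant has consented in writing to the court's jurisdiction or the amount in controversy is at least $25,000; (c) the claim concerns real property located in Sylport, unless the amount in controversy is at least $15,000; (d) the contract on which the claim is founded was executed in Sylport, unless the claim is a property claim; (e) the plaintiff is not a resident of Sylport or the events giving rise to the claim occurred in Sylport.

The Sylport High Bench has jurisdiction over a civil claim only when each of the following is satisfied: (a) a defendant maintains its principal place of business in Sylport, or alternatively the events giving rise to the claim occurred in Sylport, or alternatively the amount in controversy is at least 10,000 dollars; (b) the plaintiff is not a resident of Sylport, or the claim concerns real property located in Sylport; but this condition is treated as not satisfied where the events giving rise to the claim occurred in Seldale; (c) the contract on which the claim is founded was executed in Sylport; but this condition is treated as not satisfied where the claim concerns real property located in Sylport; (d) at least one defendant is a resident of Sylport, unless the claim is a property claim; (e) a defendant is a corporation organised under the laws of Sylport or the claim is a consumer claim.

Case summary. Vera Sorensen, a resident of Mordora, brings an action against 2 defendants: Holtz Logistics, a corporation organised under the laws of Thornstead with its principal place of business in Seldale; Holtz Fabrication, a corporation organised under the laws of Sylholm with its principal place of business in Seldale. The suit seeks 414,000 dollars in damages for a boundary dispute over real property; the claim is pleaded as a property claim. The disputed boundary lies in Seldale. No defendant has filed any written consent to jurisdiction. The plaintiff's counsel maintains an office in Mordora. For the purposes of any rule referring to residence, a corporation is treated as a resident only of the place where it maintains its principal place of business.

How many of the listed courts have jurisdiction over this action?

3

The Circuit Court of Morstead:
  (a) The amount in controversy is 414,000 dollars, within the 500,000 dollars ceiling, so one alternative holds. Condition met.
  (b) The amount in controversy is USD 414,000, which meets the 370,000 dollars floor, so one alternative holds. Condition met.
  (c) Holtz Logistics has its principal place of business in Seldale, so this disjunct is met. Met.
  (d) The plaintiff resides in Mordora, which is not Morstead. Condition met.
  → Every requirement is satisfied — jurisdiction.
The Provincial Court of Sylholm:
  (a) The amount in controversy is 414,000 dollars, which meets the 10,000 dollars floor. Condition met.
  (b) The defendants reside as follows — Holtz Logistics in Seldale, Holtz Fabrication in Seldale — not all in Sylholm; no such written consent has been filed — no alternative holds. But the amount in controversy is USD 414,000, which meets the 362,500 dollars floor, and the 'unless' clause therefore excuses the requirement. Satisfied.
  (c) The claim is a property claim. Condition met.
  (d) The plaintiff resides in Mordora, which is not Sylholm, which satisfies one of the alternatives. And the carve-out is inapplicable — the defendants reside as follows — Holtz Logistics in Seldale, Holtz Fabrication in Seldale — not all in Sylholm. Condition met.
  (e) The property lies in Seldale, not Sylholm. The proviso rescues it, though: the amount in controversy is USD 414,000, which meets the USD 400,500 floor. Satisfied.
  → All conditions met; jurisdiction exists.
The Civil Court of Sylport:
  (a) Holtz Fabrication is organised under the laws of Sylholm, which satisfies one of the alternatives. Met.
  (b) The amount in controversy is 414,000 dollars, which meets the USD 25,000 floor, which satisfies one of the alternatives. Condition met.
  (c) The property lies in Seldale, not Sylport. However, the amount in controversy is $414,000, which meets the USD 15,000 floor, so the 'unless' proviso supplies this condition. Condition met.
  (d) No contract (and hence no place of execution) is alleged. The proviso rescues it, though: the claim is a property claim. Condition met.
  (e) The plaintiff resides in Mordora, which is not Sylport, which satisfies one of the alternatives. Satisfied.
  → All conditions met; jurisdiction exists.
The Sylport High Bench:
  (a) The amount in controversy is 414,000 dollars, which meets the $10,000 floor, which satisfies one of the alternatives. Met.
  (b) The plaintiff resides in Mordora, which is not Sylport, which satisfies one of the alternatives. But the operative events occurred in Seldale, triggering the carve-out and defeating this condition. Fails.
  (c) No contract (and hence no place of execution) is alleged. Not met.
  (d) No defendant resides in Sylport (they reside in Seldale, Seldale). However, the claim is a property claim, so the 'unless' proviso supplies this condition. Condition met.
  (e) The corporate defendant(s) are organised in Sylholm, Thornstead, not Sylport; the claim is a property claim, not a consumer claim — none of the alternatives is met. Not satisfied.
  → The court lacks jurisdiction.
Courts with jurisdiction: the Circuit Court of Morstead, the Provincial Court of Sylholm, the Civil Court of Sylport — 3 in total.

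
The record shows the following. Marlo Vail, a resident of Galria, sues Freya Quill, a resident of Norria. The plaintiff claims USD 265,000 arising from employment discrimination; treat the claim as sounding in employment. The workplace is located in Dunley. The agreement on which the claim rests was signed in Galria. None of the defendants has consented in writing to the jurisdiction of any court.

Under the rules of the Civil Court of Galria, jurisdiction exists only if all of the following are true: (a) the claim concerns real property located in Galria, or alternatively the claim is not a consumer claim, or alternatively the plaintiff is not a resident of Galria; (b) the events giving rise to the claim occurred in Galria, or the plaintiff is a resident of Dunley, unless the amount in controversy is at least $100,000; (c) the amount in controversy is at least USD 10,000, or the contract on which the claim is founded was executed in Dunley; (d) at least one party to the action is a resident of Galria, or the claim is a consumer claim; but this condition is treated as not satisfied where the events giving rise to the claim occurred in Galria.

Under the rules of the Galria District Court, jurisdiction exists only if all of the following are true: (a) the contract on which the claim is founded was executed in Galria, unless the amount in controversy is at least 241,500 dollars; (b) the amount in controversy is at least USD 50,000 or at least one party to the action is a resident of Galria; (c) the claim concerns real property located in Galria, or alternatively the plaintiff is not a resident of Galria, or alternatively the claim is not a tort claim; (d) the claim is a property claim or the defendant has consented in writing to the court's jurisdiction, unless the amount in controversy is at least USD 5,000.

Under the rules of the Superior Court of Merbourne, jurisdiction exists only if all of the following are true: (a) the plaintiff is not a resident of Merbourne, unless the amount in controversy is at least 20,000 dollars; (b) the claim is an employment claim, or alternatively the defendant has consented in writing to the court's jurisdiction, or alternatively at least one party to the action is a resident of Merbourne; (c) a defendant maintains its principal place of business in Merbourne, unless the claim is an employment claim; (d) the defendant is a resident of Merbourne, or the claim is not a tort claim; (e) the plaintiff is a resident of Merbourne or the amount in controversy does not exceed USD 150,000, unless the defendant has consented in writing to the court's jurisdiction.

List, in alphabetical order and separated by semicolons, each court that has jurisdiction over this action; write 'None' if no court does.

the Civil Court of Galria; the Galria District Court

The Civil Court of Galria:
  (a) The claim is an employment claim, not a consumer claim, which satisfies one of the alternatives. Satisfied.
  (b) The operative events occurred in Dunley, not Galria; the plaintiff resides in Galria, not Dunley — no alternative holds. The proviso rescues it, though: the amount in controversy is USD 265,000, which meets the 100,000 dollars floor. Met.
  (c) The amount in controversy is $265,000, which meets the $10,000 floor, so this disjunct is met. Met.
  (d) Marlo Vail resides in Galria, which satisfies one of the alternatives. The carve-out does not apply: the operative events occurred in Dunley, not Galria. Met.
  → All conditions met; jurisdiction exists.
The Galria District Court:
  (a) The contract was executed in Galria. Satisfied.
  (b) The amount in controversy is 265,000 dollars, which meets the $50,000 floor, so this disjunct is met. Satisfied.
  (c) The claim is an employment claim, not a tort claim, so this disjunct is met. Condition met.
  (d) The claim is an employment claim, not a property claim; no such written consent has been filed — every alternative fails. But the amount in controversy is USD 265,000, which meets the $5,000 floor, and the 'unless' clause therefore excuses the requirement. Satisfied.
  → All conditions met; jurisdiction exists.
The Superior Court of Merbourne:
  (a) The plaintiff resides in Galria, which is not Merbourne. Satisfied.
  (b) The claim is an employment claim, so one alternative holds. Condition met.
  (c) No defendant is a corporation. The proviso rescues it, though: the claim is an employment claim. Condition met.
  (d) The claim is an employment claim, not a tort claim, so one alternative holds. Satisfied.
  (e) The plaintiff resides in Galria, not Merbourne; the amount in controversy is $265,000, above the USD 150,000 ceiling — none of the alternatives is met. And no such written consent has been filed, so the proviso does not save it. Not met.
  → Not every requirement is met — no jurisdiction.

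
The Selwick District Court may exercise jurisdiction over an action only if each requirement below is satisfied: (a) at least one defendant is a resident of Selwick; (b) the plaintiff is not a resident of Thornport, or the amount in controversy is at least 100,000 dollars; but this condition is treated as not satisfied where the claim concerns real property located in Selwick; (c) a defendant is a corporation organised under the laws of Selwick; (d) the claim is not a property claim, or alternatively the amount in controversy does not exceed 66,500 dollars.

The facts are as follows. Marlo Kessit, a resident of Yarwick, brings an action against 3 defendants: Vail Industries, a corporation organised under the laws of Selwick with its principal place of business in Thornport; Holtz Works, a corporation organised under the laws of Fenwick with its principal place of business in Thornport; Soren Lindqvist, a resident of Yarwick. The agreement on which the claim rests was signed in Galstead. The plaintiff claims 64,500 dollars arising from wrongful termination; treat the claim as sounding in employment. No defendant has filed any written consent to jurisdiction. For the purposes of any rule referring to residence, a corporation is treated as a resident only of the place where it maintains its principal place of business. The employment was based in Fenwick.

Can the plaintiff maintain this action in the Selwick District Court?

The Selwick District Court:
  (a) No defendant resides in Selwick (they reside in Thornport, Thornport, Yarwick). Not satisfied.
  (b) The plaintiff resides in Yarwick, which is not Thornport, so one alternative holds. And the carve-out is inapplicable — the claim does not concern real property. Condition met.
  (c) Vail Industries is organised under the laws of Selwick. Condition met.
  (d) The claim is an employment claim, not a property claim, which satisfies one of the alternatives. Satisfied.
  → Not every requirement is met — no jurisdiction.

No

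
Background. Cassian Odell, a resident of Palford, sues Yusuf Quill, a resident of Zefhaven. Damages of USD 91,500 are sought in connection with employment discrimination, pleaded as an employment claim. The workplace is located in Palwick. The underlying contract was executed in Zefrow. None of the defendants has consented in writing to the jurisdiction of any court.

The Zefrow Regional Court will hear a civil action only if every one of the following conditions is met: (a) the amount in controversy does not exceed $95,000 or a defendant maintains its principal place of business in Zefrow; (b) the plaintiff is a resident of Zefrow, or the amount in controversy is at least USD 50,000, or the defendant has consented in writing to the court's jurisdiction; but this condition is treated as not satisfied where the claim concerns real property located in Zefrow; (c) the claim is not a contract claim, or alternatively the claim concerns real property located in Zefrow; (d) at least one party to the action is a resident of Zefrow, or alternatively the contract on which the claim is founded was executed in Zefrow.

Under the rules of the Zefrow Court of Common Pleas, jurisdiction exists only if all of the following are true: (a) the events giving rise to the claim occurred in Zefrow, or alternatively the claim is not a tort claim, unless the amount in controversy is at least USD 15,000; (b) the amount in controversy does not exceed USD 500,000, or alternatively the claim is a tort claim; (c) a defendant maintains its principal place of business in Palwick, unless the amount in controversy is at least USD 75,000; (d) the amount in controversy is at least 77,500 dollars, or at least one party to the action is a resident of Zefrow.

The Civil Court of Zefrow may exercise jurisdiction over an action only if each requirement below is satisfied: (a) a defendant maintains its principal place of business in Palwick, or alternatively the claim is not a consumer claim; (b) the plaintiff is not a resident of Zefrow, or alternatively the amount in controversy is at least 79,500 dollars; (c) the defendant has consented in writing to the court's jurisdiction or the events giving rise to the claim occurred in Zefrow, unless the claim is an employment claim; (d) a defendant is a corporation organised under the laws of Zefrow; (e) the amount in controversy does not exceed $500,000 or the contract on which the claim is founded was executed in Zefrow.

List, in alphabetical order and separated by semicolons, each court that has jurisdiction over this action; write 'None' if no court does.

The Zefrow Regional Court:
  (a) The amount in controversy is 91,500 dollars, within the $95,000 ceiling — that alternative is enough. Satisfied.
  (b) The amount in controversy is $91,500, which meets the 50,000 dollars floor, so one alternative holds. The carve-out does not apply: the claim does not concern real property. Condition met.
  (c) The claim is an employment claim, not a contract claim, so this disjunct is met. Met.
  (d) The contract was executed in Zefrow — that alternative is enough. Condition met.
  → All conditions met; jurisdiction exists.
The Zefrow Court of Common Pleas:
  (a) The claim is an employment claim, not a tort claim — that alternative is enough. Satisfied.
  (b) The amount in controversy is $91,500, within the 500,000 dollars ceiling, so one alternative holds. Met.
  (c) No defendant is a corporation. However, the amount in controversy is $91,500, which meets the USD 75,000 floor, so the 'unless' proviso supplies this condition. Met.
  (d) The amount in controversy is $91,500, which meets the USD 77,500 floor — that alternative is enough. Condition met.
  → Jurisdiction lies.
The Civil Court of Zefrow:
  (a) The claim is an employment claim, not a consumer claim, so one alternative holds. Met.
  (b) The plaintiff resides in Palford, which is not Zefrow, so one alternative holds. Met.
  (c) No such written consent has been filed; the operative events occurred in Palwick, not Zefrow — no alternative holds. The proviso rescues it, though: the claim is an employment claim. Met.
  (d) No defendant is a corporation. Not met.
  (e) The amount in controversy is $91,500, within the $500,000 ceiling, so one alternative holds. Condition met.
  → No jurisdiction.

the Zefrow Court of Common Pleas; the Zefrow Regional Court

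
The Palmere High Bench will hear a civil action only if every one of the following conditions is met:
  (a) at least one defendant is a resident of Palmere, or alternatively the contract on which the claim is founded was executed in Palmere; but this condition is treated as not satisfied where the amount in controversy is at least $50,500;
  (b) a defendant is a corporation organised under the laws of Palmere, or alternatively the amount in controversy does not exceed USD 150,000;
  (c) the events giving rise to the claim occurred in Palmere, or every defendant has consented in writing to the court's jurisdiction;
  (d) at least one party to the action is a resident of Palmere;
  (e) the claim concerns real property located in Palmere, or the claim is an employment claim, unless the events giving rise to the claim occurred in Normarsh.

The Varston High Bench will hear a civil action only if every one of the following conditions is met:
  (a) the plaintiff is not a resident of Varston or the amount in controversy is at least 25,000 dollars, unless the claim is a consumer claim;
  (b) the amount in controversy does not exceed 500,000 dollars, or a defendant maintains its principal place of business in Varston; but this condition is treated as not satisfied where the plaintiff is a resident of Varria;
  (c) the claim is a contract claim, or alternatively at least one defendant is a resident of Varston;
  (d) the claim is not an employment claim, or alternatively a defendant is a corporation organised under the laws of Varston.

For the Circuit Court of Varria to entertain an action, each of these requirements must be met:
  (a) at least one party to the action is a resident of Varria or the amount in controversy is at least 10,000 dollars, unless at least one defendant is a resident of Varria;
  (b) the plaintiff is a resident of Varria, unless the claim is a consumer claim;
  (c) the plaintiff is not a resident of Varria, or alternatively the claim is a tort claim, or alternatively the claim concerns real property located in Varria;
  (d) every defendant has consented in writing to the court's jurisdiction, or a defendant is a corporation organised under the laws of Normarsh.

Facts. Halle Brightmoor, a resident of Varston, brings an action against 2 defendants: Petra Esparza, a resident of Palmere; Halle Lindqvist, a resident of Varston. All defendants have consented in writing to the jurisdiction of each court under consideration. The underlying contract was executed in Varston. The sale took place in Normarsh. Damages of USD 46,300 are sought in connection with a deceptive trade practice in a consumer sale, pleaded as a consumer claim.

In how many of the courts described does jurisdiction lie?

3

The Palmere High Bench:
  (a) Petra Esparza resides in Palmere, so this disjunct is met. The exception is not triggered, since the amount in controversy is 46,300 dollars, below the $50,500 floor. Condition met.
  (b) The amount in controversy is USD 46,300, within the $150,000 ceiling — that alternative is enough. Condition met.
  (c) Every defendant has filed written consent, so one alternative holds. Satisfied.
  (d) Petra Esparza resides in Palmere. Satisfied.
  (e) The claim does not concern real property; the claim is a consumer claim, not an employment claim — no alternative holds. However, the operative events occurred in Normarsh, so the 'unless' proviso supplies this condition. Condition met.
  → The court has jurisdiction.
The Varston High Bench:
  (a) The amount in controversy is 46,300 dollars, which meets the $25,000 floor, which satisfies one of the alternatives. Satisfied.
  (b) The amount in controversy is $46,300, within the 500,000 dollars ceiling — that alternative is enough. The exception is not triggered, since the plaintiff resides in Varston, not Varria. Met.
  (c) Halle Lindqvist resides in Varston, so one alternative holds. Met.
  (d) The claim is a consumer claim, not an employment claim — that alternative is enough. Satisfied.
  → Every requirement is satisfied — jurisdiction.
The Circuit Court of Varria:
  (a) The amount in controversy is USD 46,300, which meets the USD 10,000 floor, so this disjunct is met. Satisfied.
  (b) The plaintiff resides in Varston, not Varria. However, the claim is a consumer claim, so the 'unless' proviso supplies this condition. Satisfied.
  (c) The plaintiff resides in Varston, which is not Varria, so this disjunct is met. Met.
  (d) Every defendant has filed written consent, so this disjunct is met. Met.
  → The court has jurisdiction.
Courts with jurisdiction: the Palmere High Bench, the Varston High Bench, the Circuit Court of Varria — 3 in total.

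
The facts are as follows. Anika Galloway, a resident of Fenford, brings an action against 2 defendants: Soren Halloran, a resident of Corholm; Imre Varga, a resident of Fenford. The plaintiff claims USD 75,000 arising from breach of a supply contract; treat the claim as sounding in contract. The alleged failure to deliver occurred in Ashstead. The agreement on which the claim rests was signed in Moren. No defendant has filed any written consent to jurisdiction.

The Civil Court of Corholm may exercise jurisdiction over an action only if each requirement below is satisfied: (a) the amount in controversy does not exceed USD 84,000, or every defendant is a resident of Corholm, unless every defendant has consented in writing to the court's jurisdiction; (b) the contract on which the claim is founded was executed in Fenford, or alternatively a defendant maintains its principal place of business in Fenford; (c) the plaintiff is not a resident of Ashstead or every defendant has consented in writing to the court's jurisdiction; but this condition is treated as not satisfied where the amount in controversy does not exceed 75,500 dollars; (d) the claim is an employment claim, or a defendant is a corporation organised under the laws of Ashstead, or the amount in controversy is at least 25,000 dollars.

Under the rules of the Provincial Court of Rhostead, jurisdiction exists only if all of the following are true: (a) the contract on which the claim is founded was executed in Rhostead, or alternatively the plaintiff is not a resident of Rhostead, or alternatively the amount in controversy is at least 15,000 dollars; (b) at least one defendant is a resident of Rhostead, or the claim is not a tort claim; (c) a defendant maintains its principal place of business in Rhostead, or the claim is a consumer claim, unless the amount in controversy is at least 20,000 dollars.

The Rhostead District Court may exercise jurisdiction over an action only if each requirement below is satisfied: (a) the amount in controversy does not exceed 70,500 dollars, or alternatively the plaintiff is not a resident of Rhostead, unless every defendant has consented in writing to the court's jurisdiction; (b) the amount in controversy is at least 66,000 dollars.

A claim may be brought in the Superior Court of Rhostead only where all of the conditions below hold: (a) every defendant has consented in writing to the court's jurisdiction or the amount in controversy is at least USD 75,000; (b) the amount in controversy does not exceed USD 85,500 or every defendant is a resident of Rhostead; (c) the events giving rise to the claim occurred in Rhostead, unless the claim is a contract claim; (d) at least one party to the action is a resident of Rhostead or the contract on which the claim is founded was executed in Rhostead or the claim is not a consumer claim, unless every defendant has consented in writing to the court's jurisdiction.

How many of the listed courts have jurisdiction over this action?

The Civil Court of Corholm:
  (a) The amount in controversy is USD 75,000, within the 84,000 dollars ceiling, so one alternative holds. Condition met.
  (b) The contract was executed in Moren, not Fenford; no defendant is a corporation — every alternative fails. Not satisfied.
  (c) The plaintiff resides in Fenford, which is not Ashstead, which satisfies one of the alternatives. However, the amount in controversy is $75,000, within the USD 75,500 ceiling, which falls within the stated exception and so defeats the condition. Condition not met.
  (d) The amount in controversy is USD 75,000, which meets the USD 25,000 floor, which satisfies one of the alternatives. Condition met.
  → Not every requirement is met — no jurisdiction.
The Provincial Court of Rhostead:
  (a) The plaintiff resides in Fenford, which is not Rhostead, which satisfies one of the alternatives. Met.
  (b) The claim is a contract claim, not a tort claim, which satisfies one of the alternatives. Satisfied.
  (c) No defendant is a corporation; the claim is a contract claim, not a consumer claim — none of the alternatives is met. However, the amount in controversy is $75,000, which meets the $20,000 floor, so the 'unless' proviso supplies this condition. Condition met.
  → The court has jurisdiction.
The Rhostead District Court:
  (a) The plaintiff resides in Fenford, which is not Rhostead, which satisfies one of the alternatives. Met.
  (b) The amount in controversy is USD 75,000, which meets the $66,000 floor. Met.
  → All conditions met; jurisdiction exists.
The Superior Court of Rhostead:
  (a) The amount in controversy is USD 75,000, which meets the $75,000 floor, so one alternative holds. Condition met.
  (b) The amount in controversy is $75,000, within the $85,500 ceiling, so this disjunct is met. Condition met.
  (c) The operative events occurred in Ashstead, not Rhostead. However, the claim is a contract claim, so the 'unless' proviso supplies this condition. Condition met.
  (d) The claim is a contract claim, not a consumer claim, so this disjunct is met. Met.
  → Jurisdiction lies.
Courts with jurisdiction: the Provincial Court of Rhostead, the Rhostead District Court, the Superior Court of Rhostead — 3 in total.

3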